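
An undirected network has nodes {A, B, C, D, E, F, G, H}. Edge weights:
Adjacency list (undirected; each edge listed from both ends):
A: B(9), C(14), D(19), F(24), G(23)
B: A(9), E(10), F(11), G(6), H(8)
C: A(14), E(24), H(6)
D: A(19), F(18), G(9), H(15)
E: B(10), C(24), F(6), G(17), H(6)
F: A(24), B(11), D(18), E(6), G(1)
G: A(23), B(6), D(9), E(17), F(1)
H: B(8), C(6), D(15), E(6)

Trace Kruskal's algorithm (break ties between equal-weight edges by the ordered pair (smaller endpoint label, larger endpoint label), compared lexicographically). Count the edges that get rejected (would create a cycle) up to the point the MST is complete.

1

Sort edges by weight, then run Kruskal:
F G (1): add — endpoints in different components.
B G (6): add — endpoints in different components.
C H (6): add — endpoints in different components.
E F (6): add — endpoints in different components.
E H (6): add — endpoints in different components.
B H (8): skip — B and H already connected.
A B (9): add — endpoints in different components.
D G (9): add — endpoints in different components.
Edges rejected before the tree was complete: 1.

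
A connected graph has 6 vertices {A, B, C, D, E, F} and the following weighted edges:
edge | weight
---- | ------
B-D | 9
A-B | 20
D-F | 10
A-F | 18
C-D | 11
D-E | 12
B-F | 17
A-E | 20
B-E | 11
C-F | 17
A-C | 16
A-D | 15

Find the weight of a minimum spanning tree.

Prim's algorithm from C:
Step 1: cheapest edge leaving the tree is C-D (11); add D.
Step 2: cheapest edge leaving the tree is B-D (9); add B.
Step 3: cheapest edge leaving the tree is D-F (10); add F.
Step 4: cheapest edge leaving the tree is B-E (11); add E.
Step 5: cheapest edge leaving the tree is A-D (15); add A.
MST edges: C-D, B-D, D-F, B-E, A-D; total weight 11+9+10+11+15 = 56.

56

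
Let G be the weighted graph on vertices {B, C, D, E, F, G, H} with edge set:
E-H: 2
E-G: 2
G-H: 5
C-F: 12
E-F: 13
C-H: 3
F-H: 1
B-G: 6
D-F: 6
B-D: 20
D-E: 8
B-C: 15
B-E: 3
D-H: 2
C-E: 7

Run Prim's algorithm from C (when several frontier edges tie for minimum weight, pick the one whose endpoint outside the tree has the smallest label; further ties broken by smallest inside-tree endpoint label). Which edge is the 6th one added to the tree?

B-E

Prim, starting at C.
Step 1: cheapest edge leaving the tree is C-H (3); add H.
Step 2: cheapest edge leaving the tree is F-H (1); add F.
Step 3: cheapest edge leaving the tree is D-H (2); add D.
Step 4: cheapest edge leaving the tree is E-H (2); add E.
Step 5: cheapest edge leaving the tree is E-G (2); add G.
Step 6: cheapest edge leaving the tree is B-E (3); add B.
The 6th edge added is B-E.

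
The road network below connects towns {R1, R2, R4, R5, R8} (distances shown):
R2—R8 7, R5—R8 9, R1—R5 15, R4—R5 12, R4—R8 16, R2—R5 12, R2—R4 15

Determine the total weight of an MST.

43

Grow the tree from R8 using Prim:
Step 1: cheapest edge leaving the tree is R2—R8 (7); add R2.
Step 2: cheapest edge leaving the tree is R5—R8 (9); add R5.
Step 3: cheapest edge leaving the tree is R4—R5 (12); add R4.
Step 4: cheapest edge leaving the tree is R1—R5 (15); add R1.
MST edges: R2—R8, R5—R8, R4—R5, R1—R5; total weight 7+9+12+15 = 43.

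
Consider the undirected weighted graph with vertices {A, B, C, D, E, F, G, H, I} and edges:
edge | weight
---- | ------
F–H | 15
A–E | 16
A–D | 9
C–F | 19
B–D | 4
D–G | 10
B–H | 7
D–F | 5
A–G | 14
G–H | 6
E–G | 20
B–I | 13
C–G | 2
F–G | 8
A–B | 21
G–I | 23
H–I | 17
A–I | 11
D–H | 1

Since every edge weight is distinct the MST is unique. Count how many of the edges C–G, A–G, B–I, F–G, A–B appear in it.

1

Kruskal: consider edges lightest-first.
D–H (1): add — endpoints in different components.
C–G (2): add — endpoints in different components.
B–D (4): add — endpoints in different components.
D–F (5): add — endpoints in different components.
G–H (6): add — endpoints in different components.
B–H (7): skip — B and H already connected.
F–G (8): skip — F and G already connected.
A–D (9): add — endpoints in different components.
D–G (10): skip — D and G already connected.
A–I (11): add — endpoints in different components.
B–I (13): skip — B and I already connected.
A–G (14): skip — A and G already connected.
F–H (15): skip — F and H already connected.
A–E (16): add — endpoints in different components.
MST edge set: {D–H, C–G, B–D, D–F, G–H, A–D, A–I, A–E}.
Of the listed edges, {C–G} are in the MST → 1.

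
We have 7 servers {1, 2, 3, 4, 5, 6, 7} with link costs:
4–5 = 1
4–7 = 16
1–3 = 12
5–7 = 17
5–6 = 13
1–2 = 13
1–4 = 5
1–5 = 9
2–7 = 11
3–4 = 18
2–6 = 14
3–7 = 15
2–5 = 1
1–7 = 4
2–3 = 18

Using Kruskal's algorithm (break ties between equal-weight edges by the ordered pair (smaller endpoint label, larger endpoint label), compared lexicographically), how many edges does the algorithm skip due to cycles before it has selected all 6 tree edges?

3

Kruskal: consider edges lightest-first.
2–5 (1): add — endpoints in different components.
4–5 (1): add — endpoints in different components.
1–7 (4): add — endpoints in different components.
1–4 (5): add — endpoints in different components.
1–5 (9): skip — 1 and 5 already connected.
2–7 (11): skip — 2 and 7 already connected.
1–3 (12): add — endpoints in different components.
1–2 (13): skip — 1 and 2 already connected.
5–6 (13): add — endpoints in different components.
Edges rejected before the tree was complete: 3.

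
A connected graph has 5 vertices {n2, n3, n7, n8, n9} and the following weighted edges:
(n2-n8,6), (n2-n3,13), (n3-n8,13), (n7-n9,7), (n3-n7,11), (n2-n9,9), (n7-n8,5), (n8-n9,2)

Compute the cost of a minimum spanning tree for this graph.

24

Prim's algorithm from n3:
Step 1: frontier [n3-n7 11, n2-n3 13, n3-n8 13] → take n3-n7 (11); add n7.
Step 2: frontier [n2-n3 13, n3-n8 13, n7-n8 5, n7-n9 7] → take n7-n8 (5); add n8.
Step 3: frontier [n2-n3 13, n7-n9 7, n8-n9 2, n2-n8 6] → take n8-n9 (2); add n9.
Step 4: frontier [n2-n3 13, n2-n8 6, n2-n9 9] → take n2-n8 (6); add n2.
MST edges: n3-n7, n7-n8, n8-n9, n2-n8; total weight 11+5+2+6 = 24.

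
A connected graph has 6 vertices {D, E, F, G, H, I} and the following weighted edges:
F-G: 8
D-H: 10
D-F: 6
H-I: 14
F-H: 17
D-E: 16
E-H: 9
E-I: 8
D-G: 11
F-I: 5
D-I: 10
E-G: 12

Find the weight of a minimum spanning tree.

36

Grow the tree from D using Prim:
Step 1: cheapest edge leaving the tree is D-F (6); add F.
Step 2: cheapest edge leaving the tree is F-I (5); add I.
Step 3: cheapest edge leaving the tree is E-I (8); add E.
Step 4: cheapest edge leaving the tree is F-G (8); add G.
Step 5: cheapest edge leaving the tree is E-H (9); add H.
MST edges: D-F, F-I, E-I, F-G, E-H; total weight 6+5+8+8+9 = 36.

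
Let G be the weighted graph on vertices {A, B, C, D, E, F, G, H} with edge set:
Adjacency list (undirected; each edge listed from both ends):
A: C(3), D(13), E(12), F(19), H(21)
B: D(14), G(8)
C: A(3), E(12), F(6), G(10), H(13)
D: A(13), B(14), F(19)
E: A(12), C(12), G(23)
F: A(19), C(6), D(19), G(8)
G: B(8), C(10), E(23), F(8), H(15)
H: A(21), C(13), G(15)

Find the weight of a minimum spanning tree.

63

Grow the tree from F using Prim:
Step 1: cheapest edge leaving the tree is C-F (6); add C.
Step 2: cheapest edge leaving the tree is A-C (3); add A.
Step 3: cheapest edge leaving the tree is F-G (8); add G.
Step 4: cheapest edge leaving the tree is B-G (8); add B.
Step 5: cheapest edge leaving the tree is A-E (12); add E.
Step 6: cheapest edge leaving the tree is A-D (13); add D.
Step 7: cheapest edge leaving the tree is C-H (13); add H.
MST edges: C-F, A-C, F-G, B-G, A-E, A-D, C-H; total weight 6+3+8+8+12+13+13 = 63.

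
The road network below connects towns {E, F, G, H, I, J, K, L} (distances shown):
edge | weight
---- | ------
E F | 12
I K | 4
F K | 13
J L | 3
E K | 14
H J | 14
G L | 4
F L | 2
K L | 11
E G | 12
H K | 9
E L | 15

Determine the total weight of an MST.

Grow the tree from J using Prim:
Step 1: frontier [J L 3, H J 14] → take J L (3); add L.
Step 2: frontier [H J 14, F L 2, G L 4, K L 11, E L 15] → take F L (2); add F.
Step 3: frontier [E F 12, F K 13, H J 14, G L 4, K L 11, E L 15] → take G L (4); add G.
Step 4: frontier [E F 12, F K 13, E G 12, H J 14, K L 11, E L 15] → take K L (11); add K.
Step 5: frontier [E F 12, E G 12, H J 14, I K 4, H K 9, E K 14, E L 15] → take I K (4); add I.
Step 6: frontier [E F 12, E G 12, H J 14, H K 9, E K 14, E L 15] → take H K (9); add H.
Step 7: frontier [E F 12, E G 12, E K 14, E L 15] → take E F (12); add E.
MST edges: J L, F L, G L, K L, I K, H K, E F; total weight 3+2+4+11+4+9+12 = 45.

45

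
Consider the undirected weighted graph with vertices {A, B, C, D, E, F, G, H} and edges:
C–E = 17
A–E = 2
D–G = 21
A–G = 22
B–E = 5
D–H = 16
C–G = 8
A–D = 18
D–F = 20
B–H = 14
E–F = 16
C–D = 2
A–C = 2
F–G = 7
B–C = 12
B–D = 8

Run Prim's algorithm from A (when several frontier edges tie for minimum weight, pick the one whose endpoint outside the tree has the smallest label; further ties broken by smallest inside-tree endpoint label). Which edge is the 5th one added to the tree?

C-G

Prim, starting at A.
Step 1: cheapest edge leaving the tree is A–C (2); add C.
Step 2: cheapest edge leaving the tree is C–D (2); add D.
Step 3: cheapest edge leaving the tree is A–E (2); add E.
Step 4: cheapest edge leaving the tree is B–E (5); add B.
Step 5: cheapest edge leaving the tree is C–G (8); add G.
Step 6: cheapest edge leaving the tree is F–G (7); add F.
Step 7: cheapest edge leaving the tree is B–H (14); add H.
The 5th edge added is C–G.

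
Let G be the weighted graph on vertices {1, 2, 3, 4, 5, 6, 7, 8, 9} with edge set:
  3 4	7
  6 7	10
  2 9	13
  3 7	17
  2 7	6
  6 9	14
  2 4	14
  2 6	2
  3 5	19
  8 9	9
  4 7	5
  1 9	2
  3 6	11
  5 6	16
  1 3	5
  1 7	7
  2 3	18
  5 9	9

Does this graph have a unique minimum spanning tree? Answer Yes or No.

No

Sort edges by weight, then run Kruskal:
1 9 (2): add — endpoints in different components.
2 6 (2): add — endpoints in different components.
1 3 (5): add — endpoints in different components.
4 7 (5): add — endpoints in different components.
2 7 (6): add — endpoints in different components.
1 7 (7): add — endpoints in different components.
3 4 (7): skip — 3 and 4 already connected.
5 9 (9): add — endpoints in different components.
8 9 (9): add — endpoints in different components.
Non-tree edge 3 4 has weight 7, equal to the heaviest edge on its tree cycle — swapping gives another MST of the same weight. Not unique.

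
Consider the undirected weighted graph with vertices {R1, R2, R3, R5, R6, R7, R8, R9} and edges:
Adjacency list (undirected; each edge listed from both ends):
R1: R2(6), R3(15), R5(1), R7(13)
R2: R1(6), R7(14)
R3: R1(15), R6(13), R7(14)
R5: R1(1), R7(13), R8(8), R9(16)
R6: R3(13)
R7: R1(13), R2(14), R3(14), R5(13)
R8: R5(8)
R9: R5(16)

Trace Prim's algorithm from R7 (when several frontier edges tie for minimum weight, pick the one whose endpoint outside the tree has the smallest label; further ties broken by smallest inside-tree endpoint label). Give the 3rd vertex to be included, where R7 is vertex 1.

R5

Prim's algorithm from R7:
Step 1: cheapest edge leaving the tree is R1 R7 (13); add R1.
Step 2: cheapest edge leaving the tree is R1 R5 (1); add R5.
Step 3: cheapest edge leaving the tree is R1 R2 (6); add R2.
Step 4: cheapest edge leaving the tree is R5 R8 (8); add R8.
Step 5: cheapest edge leaving the tree is R3 R7 (14); add R3.
Step 6: cheapest edge leaving the tree is R3 R6 (13); add R6.
Step 7: cheapest edge leaving the tree is R5 R9 (16); add R9.
Vertex order: R7, R1, R5, R2, R8, R3, R6, R9. The 3rd vertex is R5.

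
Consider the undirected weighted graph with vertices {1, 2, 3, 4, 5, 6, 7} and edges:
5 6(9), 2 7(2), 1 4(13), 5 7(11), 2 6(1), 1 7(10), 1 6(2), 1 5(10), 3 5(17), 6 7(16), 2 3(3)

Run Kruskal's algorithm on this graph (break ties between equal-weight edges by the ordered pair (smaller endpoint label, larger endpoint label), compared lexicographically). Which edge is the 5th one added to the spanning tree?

Sort edges by weight, then run Kruskal:
2 6 (1): add — endpoints in different components.
1 6 (2): add — endpoints in different components.
2 7 (2): add — endpoints in different components.
2 3 (3): add — endpoints in different components.
5 6 (9): add — endpoints in different components.
1 5 (10): skip — 1 and 5 already connected.
1 7 (10): skip — 1 and 7 already connected.
5 7 (11): skip — 5 and 7 already connected.
1 4 (13): add — endpoints in different components.
The 5th edge added is 5 6.

5-6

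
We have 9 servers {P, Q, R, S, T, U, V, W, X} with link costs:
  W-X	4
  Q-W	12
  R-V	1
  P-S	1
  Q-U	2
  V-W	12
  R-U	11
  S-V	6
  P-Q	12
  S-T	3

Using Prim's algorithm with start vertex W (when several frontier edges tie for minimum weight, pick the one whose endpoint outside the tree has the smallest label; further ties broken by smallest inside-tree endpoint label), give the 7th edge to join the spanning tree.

Prim, starting at W.
Step 1: frontier [W-X 4, Q-W 12, V-W 12] → take W-X (4); add X.
Step 2: frontier [Q-W 12, V-W 12] → take Q-W (12); add Q.
Step 3: frontier [Q-U 2, P-Q 12, V-W 12] → take Q-U (2); add U.
Step 4: frontier [P-Q 12, R-U 11, V-W 12] → take R-U (11); add R.
Step 5: frontier [P-Q 12, R-V 1, V-W 12] → take R-V (1); add V.
Step 6: frontier [P-Q 12, S-V 6] → take S-V (6); add S.
Step 7: frontier [P-Q 12, P-S 1, S-T 3] → take P-S (1); add P.
Step 8: frontier [S-T 3] → take S-T (3); add T.
The 7th edge added is P-S.

P-S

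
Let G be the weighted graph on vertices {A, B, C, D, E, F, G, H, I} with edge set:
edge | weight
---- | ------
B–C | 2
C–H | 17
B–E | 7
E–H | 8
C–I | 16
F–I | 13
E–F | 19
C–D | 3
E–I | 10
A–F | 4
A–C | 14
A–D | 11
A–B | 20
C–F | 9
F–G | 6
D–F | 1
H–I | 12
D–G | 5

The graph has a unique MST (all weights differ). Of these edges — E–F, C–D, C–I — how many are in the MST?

1

Kruskal's algorithm — process edges by increasing weight (ties by edge label):
D–F (1): add — endpoints in different components.
B–C (2): add — endpoints in different components.
C–D (3): add — endpoints in different components.
A–F (4): add — endpoints in different components.
D–G (5): add — endpoints in different components.
F–G (6): skip — F and G already connected.
B–E (7): add — endpoints in different components.
E–H (8): add — endpoints in different components.
C–F (9): skip — C and F already connected.
E–I (10): add — endpoints in different components.
MST edge set: {D–F, B–C, C–D, A–F, D–G, B–E, E–H, E–I}.
Of the listed edges, {C–D} are in the MST → 1.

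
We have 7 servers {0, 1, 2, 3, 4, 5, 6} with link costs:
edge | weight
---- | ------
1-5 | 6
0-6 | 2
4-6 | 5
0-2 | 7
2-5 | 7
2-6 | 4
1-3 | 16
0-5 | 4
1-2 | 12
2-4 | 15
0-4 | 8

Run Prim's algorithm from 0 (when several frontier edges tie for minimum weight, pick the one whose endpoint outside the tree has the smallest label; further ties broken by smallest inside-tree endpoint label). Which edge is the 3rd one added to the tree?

0-5

Prim's algorithm from 0:
Step 1: cheapest edge leaving the tree is 0-6 (2); add 6.
Step 2: cheapest edge leaving the tree is 2-6 (4); add 2.
Step 3: cheapest edge leaving the tree is 0-5 (4); add 5.
Step 4: cheapest edge leaving the tree is 4-6 (5); add 4.
Step 5: cheapest edge leaving the tree is 1-5 (6); add 1.
Step 6: cheapest edge leaving the tree is 1-3 (16); add 3.
The 3rd edge added is 0-5.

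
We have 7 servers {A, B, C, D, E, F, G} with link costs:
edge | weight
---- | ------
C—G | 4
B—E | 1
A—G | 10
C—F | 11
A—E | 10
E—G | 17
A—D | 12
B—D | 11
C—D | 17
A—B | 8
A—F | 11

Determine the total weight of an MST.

45

Grow the tree from G using Prim:
Step 1: frontier [C—G 4, A—G 10, E—G 17] → take C—G (4); add C.
Step 2: frontier [C—F 11, C—D 17, A—G 10, E—G 17] → take A—G (10); add A.
Step 3: frontier [A—B 8, A—E 10, A—F 11, A—D 12, C—F 11, C—D 17, E—G 17] → take A—B (8); add B.
Step 4: frontier [A—E 10, A—F 11, A—D 12, B—E 1, B—D 11, C—F 11, C—D 17, E—G 17] → take B—E (1); add E.
Step 5: frontier [A—F 11, A—D 12, B—D 11, C—F 11, C—D 17] → take B—D (11); add D.
Step 6: frontier [A—F 11, C—F 11] → take A—F (11); add F.
MST edges: C—G, A—G, A—B, B—E, B—D, A—F; total weight 4+10+8+1+11+11 = 45.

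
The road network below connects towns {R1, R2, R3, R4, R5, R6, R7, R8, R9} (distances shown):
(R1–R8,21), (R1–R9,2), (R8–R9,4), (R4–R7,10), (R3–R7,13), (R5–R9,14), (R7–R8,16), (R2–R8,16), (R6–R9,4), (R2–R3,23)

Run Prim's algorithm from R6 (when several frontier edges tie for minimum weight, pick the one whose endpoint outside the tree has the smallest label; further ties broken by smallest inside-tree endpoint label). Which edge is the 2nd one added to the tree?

R1-R9

Prim, starting at R6.
Step 1: cheapest edge leaving the tree is R6–R9 (4); add R9.
Step 2: cheapest edge leaving the tree is R1–R9 (2); add R1.
Step 3: cheapest edge leaving the tree is R8–R9 (4); add R8.
Step 4: cheapest edge leaving the tree is R5–R9 (14); add R5.
Step 5: cheapest edge leaving the tree is R2–R8 (16); add R2.
Step 6: cheapest edge leaving the tree is R7–R8 (16); add R7.
Step 7: cheapest edge leaving the tree is R4–R7 (10); add R4.
Step 8: cheapest edge leaving the tree is R3–R7 (13); add R3.
The 2nd edge added is R1–R9.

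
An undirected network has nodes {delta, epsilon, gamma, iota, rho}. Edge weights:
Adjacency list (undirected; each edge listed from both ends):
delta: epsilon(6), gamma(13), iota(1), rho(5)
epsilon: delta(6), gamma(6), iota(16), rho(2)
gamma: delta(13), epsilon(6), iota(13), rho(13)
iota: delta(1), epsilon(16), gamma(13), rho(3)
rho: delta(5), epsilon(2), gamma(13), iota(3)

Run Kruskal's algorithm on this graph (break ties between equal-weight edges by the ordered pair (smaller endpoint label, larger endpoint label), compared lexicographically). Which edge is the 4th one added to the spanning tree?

Kruskal: consider edges lightest-first.
delta–iota (1): add. Components now {rho} {delta,iota} {epsilon} {gamma}
epsilon–rho (2): add. Components now {epsilon,rho} {delta,iota} {gamma}
iota–rho (3): add. Components now {delta,epsilon,iota,rho} {gamma}
delta–rho (5): skip — rho and delta already connected.
delta–epsilon (6): skip — delta and epsilon already connected.
epsilon–gamma (6): add. Components now {delta,epsilon,gamma,iota,rho}
The 4th edge added is epsilon–gamma.

epsilon-gamma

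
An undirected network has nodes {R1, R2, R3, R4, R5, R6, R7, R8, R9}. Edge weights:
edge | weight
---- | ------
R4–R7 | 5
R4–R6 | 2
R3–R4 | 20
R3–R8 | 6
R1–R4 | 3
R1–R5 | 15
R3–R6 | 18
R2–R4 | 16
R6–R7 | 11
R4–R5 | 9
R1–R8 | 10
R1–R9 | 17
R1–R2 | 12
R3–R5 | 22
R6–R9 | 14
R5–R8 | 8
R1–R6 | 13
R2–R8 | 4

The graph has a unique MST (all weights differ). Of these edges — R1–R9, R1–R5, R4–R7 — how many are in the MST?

Kruskal's algorithm — process edges by increasing weight (ties by edge label):
R4–R6 (2): add — endpoints in different components.
R1–R4 (3): add — endpoints in different components.
R2–R8 (4): add — endpoints in different components.
R4–R7 (5): add — endpoints in different components.
R3–R8 (6): add — endpoints in different components.
R5–R8 (8): add — endpoints in different components.
R4–R5 (9): add — endpoints in different components.
R1–R8 (10): skip — R8 and R1 already connected.
R6–R7 (11): skip — R6 and R7 already connected.
R1–R2 (12): skip — R2 and R1 already connected.
R1–R6 (13): skip — R6 and R1 already connected.
R6–R9 (14): add — endpoints in different components.
MST edge set: {R4–R6, R1–R4, R2–R8, R4–R7, R3–R8, R5–R8, R4–R5, R6–R9}.
Of the listed edges, {R4–R7} are in the MST → 1.

1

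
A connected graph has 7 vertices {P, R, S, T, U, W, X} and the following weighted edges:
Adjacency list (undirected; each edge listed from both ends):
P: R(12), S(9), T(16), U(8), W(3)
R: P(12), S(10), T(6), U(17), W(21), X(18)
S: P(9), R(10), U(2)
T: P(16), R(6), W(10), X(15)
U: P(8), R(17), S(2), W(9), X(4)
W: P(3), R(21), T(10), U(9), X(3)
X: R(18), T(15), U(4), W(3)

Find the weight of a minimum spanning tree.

28

Kruskal: consider edges lightest-first.
S-U (2): add — endpoints in different components.
P-W (3): add — endpoints in different components.
W-X (3): add — endpoints in different components.
U-X (4): add — endpoints in different components.
R-T (6): add — endpoints in different components.
P-U (8): skip — P and U already connected.
P-S (9): skip — P and S already connected.
U-W (9): skip — U and W already connected.
R-S (10): add — endpoints in different components.
MST edges: S-U, P-W, W-X, U-X, R-T, R-S; total weight 2+3+3+4+6+10 = 28.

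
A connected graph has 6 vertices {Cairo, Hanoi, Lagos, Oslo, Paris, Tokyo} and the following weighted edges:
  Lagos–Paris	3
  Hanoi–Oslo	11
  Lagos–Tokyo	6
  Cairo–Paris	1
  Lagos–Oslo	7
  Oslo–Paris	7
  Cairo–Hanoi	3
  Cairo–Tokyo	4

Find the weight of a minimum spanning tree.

18

Sort edges by weight, then run Kruskal:
Cairo–Paris (1): add. Components now {Cairo,Paris} {Oslo} {Lagos} {Hanoi} {Tokyo}
Cairo–Hanoi (3): add. Components now {Cairo,Hanoi,Paris} {Oslo} {Lagos} {Tokyo}
Lagos–Paris (3): add. Components now {Cairo,Hanoi,Lagos,Paris} {Oslo} {Tokyo}
Cairo–Tokyo (4): add. Components now {Cairo,Hanoi,Lagos,Paris,Tokyo} {Oslo}
Lagos–Tokyo (6): skip — Lagos and Tokyo already connected.
Lagos–Oslo (7): add. Components now {Cairo,Hanoi,Lagos,Oslo,Paris,Tokyo}
MST edges: Cairo–Paris, Cairo–Hanoi, Lagos–Paris, Cairo–Tokyo, Lagos–Oslo; total weight 1+3+3+4+7 = 18.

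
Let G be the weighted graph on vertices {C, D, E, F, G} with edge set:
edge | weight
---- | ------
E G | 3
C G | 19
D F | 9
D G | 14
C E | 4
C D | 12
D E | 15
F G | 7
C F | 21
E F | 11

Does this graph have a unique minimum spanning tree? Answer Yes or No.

Sort edges by weight, then run Kruskal:
E G (3): add — endpoints in different components.
C E (4): add — endpoints in different components.
F G (7): add — endpoints in different components.
D F (9): add — endpoints in different components.
Every non-tree edge has weight strictly greater than the heaviest edge on the tree path between its endpoints, so the MST is unique.

Yes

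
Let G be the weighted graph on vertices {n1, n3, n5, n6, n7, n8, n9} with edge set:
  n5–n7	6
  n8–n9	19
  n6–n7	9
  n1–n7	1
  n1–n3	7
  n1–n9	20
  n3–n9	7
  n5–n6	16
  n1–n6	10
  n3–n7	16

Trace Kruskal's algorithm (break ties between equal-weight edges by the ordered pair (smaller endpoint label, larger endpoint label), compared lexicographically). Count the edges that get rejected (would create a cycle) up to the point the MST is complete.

Kruskal's algorithm — process edges by increasing weight (ties by edge label):
n1–n7 (1): add — endpoints in different components.
n5–n7 (6): add — endpoints in different components.
n1–n3 (7): add — endpoints in different components.
n3–n9 (7): add — endpoints in different components.
n6–n7 (9): add — endpoints in different components.
n1–n6 (10): skip — n1 and n6 already connected.
n3–n7 (16): skip — n7 and n3 already connected.
n5–n6 (16): skip — n6 and n5 already connected.
n8–n9 (19): add — endpoints in different components.
Edges rejected before the tree was complete: 3.

3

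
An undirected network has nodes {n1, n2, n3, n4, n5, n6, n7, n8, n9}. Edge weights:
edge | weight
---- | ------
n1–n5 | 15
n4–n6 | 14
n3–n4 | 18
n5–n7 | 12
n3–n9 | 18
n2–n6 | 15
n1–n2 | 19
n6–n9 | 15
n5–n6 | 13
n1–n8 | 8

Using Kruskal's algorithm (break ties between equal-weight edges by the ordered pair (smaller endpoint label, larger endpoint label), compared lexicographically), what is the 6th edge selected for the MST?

Sort edges by weight, then run Kruskal:
n1–n8 (8): add — endpoints in different components.
n5–n7 (12): add — endpoints in different components.
n5–n6 (13): add — endpoints in different components.
n4–n6 (14): add — endpoints in different components.
n1–n5 (15): add — endpoints in different components.
n2–n6 (15): add — endpoints in different components.
n6–n9 (15): add — endpoints in different components.
n3–n4 (18): add — endpoints in different components.
The 6th edge added is n2–n6.

n2-n6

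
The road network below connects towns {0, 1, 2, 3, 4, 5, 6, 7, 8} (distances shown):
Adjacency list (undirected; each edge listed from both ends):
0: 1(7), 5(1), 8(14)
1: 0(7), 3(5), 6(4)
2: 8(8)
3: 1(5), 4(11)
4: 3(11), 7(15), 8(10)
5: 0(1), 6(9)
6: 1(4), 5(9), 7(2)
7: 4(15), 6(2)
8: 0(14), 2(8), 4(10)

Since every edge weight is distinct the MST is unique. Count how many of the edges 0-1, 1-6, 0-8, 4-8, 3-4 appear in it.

Kruskal's algorithm — process edges by increasing weight (ties by edge label):
0-5 (1): add — endpoints in different components.
6-7 (2): add — endpoints in different components.
1-6 (4): add — endpoints in different components.
1-3 (5): add — endpoints in different components.
0-1 (7): add — endpoints in different components.
2-8 (8): add — endpoints in different components.
5-6 (9): skip — 5 and 6 already connected.
4-8 (10): add — endpoints in different components.
3-4 (11): add — endpoints in different components.
MST edge set: {0-5, 6-7, 1-6, 1-3, 0-1, 2-8, 4-8, 3-4}.
Of the listed edges, {0-1, 1-6, 4-8, 3-4} are in the MST → 4.

4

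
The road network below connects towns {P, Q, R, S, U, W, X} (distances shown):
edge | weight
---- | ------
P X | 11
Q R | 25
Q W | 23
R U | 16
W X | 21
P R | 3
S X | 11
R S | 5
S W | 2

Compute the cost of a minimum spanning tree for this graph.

Kruskal's algorithm — process edges by increasing weight (ties by edge label):
S W (2): add. Components now {Q} {P} {X} {U} {S,W} {R}
P R (3): add. Components now {Q} {P,R} {X} {U} {S,W}
R S (5): add. Components now {Q} {P,R,S,W} {X} {U}
P X (11): add. Components now {Q} {P,R,S,W,X} {U}
S X (11): skip — X and S already connected.
R U (16): add. Components now {Q} {P,R,S,U,W,X}
W X (21): skip — X and W already connected.
Q W (23): add. Components now {P,Q,R,S,U,W,X}
MST edges: S W, P R, R S, P X, R U, Q W; total weight 2+3+5+11+16+23 = 60.

60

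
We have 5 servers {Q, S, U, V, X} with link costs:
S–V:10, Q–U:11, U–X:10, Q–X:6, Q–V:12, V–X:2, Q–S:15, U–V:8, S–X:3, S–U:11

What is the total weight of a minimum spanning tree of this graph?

19

Prim, starting at Q.
Step 1: cheapest edge leaving the tree is Q–X (6); add X.
Step 2: cheapest edge leaving the tree is V–X (2); add V.
Step 3: cheapest edge leaving the tree is S–X (3); add S.
Step 4: cheapest edge leaving the tree is U–V (8); add U.
MST edges: Q–X, V–X, S–X, U–V; total weight 6+2+3+8 = 19.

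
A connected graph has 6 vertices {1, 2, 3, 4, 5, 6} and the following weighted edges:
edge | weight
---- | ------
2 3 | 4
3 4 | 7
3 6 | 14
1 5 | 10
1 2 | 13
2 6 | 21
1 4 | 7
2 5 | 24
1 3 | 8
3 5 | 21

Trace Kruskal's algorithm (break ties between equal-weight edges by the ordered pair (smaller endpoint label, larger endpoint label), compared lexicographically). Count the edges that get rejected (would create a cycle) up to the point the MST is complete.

Kruskal: consider edges lightest-first.
2 3 (4): add — endpoints in different components.
1 4 (7): add — endpoints in different components.
3 4 (7): add — endpoints in different components.
1 3 (8): skip — 1 and 3 already connected.
1 5 (10): add — endpoints in different components.
1 2 (13): skip — 1 and 2 already connected.
3 6 (14): add — endpoints in different components.
Edges rejected before the tree was complete: 2.

2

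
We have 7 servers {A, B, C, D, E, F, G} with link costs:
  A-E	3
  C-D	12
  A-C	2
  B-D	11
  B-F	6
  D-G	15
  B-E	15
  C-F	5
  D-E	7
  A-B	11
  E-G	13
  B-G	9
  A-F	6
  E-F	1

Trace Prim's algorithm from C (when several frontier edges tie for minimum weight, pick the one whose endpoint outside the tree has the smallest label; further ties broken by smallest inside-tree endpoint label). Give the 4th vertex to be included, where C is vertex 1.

F

Prim, starting at C.
Step 1: frontier [A-C 2, C-F 5, C-D 12] → take A-C (2); add A.
Step 2: frontier [A-E 3, A-F 6, A-B 11, C-F 5, C-D 12] → take A-E (3); add E.
Step 3: frontier [A-F 6, A-B 11, C-F 5, C-D 12, E-F 1, D-E 7, E-G 13, B-E 15] → take E-F (1); add F.
Step 4: frontier [A-B 11, C-D 12, D-E 7, E-G 13, B-E 15, B-F 6] → take B-F (6); add B.
Step 5: frontier [B-G 9, B-D 11, C-D 12, D-E 7, E-G 13] → take D-E (7); add D.
Step 6: frontier [B-G 9, D-G 15, E-G 13] → take B-G (9); add G.
Vertex order: C, A, E, F, B, D, G. The 4th vertex is F.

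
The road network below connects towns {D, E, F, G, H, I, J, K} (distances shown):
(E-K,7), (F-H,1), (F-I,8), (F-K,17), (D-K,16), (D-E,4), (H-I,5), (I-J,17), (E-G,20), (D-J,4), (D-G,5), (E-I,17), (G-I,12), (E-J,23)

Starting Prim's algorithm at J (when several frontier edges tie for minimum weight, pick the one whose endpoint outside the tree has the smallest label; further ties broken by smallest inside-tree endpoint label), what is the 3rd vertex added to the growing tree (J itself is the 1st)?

E

Prim's algorithm from J:
Step 1: cheapest edge leaving the tree is D-J (4); add D.
Step 2: cheapest edge leaving the tree is D-E (4); add E.
Step 3: cheapest edge leaving the tree is D-G (5); add G.
Step 4: cheapest edge leaving the tree is E-K (7); add K.
Step 5: cheapest edge leaving the tree is G-I (12); add I.
Step 6: cheapest edge leaving the tree is H-I (5); add H.
Step 7: cheapest edge leaving the tree is F-H (1); add F.
Vertex order: J, D, E, G, K, I, H, F. The 3rd vertex is E.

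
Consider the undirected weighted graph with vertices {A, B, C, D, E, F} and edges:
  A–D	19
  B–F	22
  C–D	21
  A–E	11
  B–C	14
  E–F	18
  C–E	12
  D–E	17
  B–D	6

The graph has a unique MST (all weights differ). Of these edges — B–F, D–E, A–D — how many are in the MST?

Sort edges by weight, then run Kruskal:
B–D (6): add — endpoints in different components.
A–E (11): add — endpoints in different components.
C–E (12): add — endpoints in different components.
B–C (14): add — endpoints in different components.
D–E (17): skip — D and E already connected.
E–F (18): add — endpoints in different components.
MST edge set: {B–D, A–E, C–E, B–C, E–F}.
Of the listed edges, {} are in the MST → 0.

0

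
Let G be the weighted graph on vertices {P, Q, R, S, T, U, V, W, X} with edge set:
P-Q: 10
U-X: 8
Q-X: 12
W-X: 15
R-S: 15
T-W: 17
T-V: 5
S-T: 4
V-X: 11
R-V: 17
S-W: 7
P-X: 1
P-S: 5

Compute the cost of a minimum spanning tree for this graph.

Kruskal: consider edges lightest-first.
P-X (1): add — endpoints in different components.
S-T (4): add — endpoints in different components.
P-S (5): add — endpoints in different components.
T-V (5): add — endpoints in different components.
S-W (7): add — endpoints in different components.
U-X (8): add — endpoints in different components.
P-Q (10): add — endpoints in different components.
V-X (11): skip — V and X already connected.
Q-X (12): skip — Q and X already connected.
R-S (15): add — endpoints in different components.
MST edges: P-X, S-T, P-S, T-V, S-W, U-X, P-Q, R-S; total weight 1+4+5+5+7+8+10+15 = 55.

55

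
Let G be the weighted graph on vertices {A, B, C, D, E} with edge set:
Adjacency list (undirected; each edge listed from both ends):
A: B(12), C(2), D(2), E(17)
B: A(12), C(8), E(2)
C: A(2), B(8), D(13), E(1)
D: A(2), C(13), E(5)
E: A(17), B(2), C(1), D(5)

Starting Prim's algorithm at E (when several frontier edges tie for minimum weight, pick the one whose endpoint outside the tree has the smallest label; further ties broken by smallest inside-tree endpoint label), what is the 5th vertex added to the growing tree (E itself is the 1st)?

D

Prim, starting at E.
Step 1: cheapest edge leaving the tree is C E (1); add C.
Step 2: cheapest edge leaving the tree is A C (2); add A.
Step 3: cheapest edge leaving the tree is B E (2); add B.
Step 4: cheapest edge leaving the tree is A D (2); add D.
Vertex order: E, C, A, B, D. The 5th vertex is D.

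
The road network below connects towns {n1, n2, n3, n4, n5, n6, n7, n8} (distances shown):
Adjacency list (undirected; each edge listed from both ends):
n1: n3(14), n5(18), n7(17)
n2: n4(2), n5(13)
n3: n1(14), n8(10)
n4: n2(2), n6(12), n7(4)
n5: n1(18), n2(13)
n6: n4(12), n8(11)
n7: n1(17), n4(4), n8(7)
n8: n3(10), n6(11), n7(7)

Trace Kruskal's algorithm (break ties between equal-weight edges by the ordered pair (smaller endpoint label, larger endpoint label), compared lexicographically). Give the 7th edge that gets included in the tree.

Kruskal's algorithm — process edges by increasing weight (ties by edge label):
n2—n4 (2): add — endpoints in different components.
n4—n7 (4): add — endpoints in different components.
n7—n8 (7): add — endpoints in different components.
n3—n8 (10): add — endpoints in different components.
n6—n8 (11): add — endpoints in different components.
n4—n6 (12): skip — n6 and n4 already connected.
n2—n5 (13): add — endpoints in different components.
n1—n3 (14): add — endpoints in different components.
The 7th edge added is n1—n3.

n1-n3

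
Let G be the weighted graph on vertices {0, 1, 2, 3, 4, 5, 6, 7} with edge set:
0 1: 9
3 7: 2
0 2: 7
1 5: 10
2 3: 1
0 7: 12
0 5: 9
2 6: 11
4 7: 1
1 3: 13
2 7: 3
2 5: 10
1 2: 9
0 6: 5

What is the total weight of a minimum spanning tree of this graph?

34

Kruskal's algorithm — process edges by increasing weight (ties by edge label):
2 3 (1): add — endpoints in different components.
4 7 (1): add — endpoints in different components.
3 7 (2): add — endpoints in different components.
2 7 (3): skip — 2 and 7 already connected.
0 6 (5): add — endpoints in different components.
0 2 (7): add — endpoints in different components.
0 1 (9): add — endpoints in different components.
0 5 (9): add — endpoints in different components.
MST edges: 2 3, 4 7, 3 7, 0 6, 0 2, 0 1, 0 5; total weight 1+1+2+5+7+9+9 = 34.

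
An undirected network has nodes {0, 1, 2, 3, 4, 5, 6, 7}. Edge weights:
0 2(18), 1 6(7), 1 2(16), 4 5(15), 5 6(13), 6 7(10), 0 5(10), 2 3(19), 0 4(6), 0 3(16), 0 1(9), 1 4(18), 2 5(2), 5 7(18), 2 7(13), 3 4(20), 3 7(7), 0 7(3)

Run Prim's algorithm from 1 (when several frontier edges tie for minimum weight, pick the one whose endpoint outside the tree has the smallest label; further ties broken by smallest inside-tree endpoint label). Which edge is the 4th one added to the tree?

0-4

Grow the tree from 1 using Prim:
Step 1: cheapest edge leaving the tree is 1 6 (7); add 6.
Step 2: cheapest edge leaving the tree is 0 1 (9); add 0.
Step 3: cheapest edge leaving the tree is 0 7 (3); add 7.
Step 4: cheapest edge leaving the tree is 0 4 (6); add 4.
Step 5: cheapest edge leaving the tree is 3 7 (7); add 3.
Step 6: cheapest edge leaving the tree is 0 5 (10); add 5.
Step 7: cheapest edge leaving the tree is 2 5 (2); add 2.
The 4th edge added is 0 4.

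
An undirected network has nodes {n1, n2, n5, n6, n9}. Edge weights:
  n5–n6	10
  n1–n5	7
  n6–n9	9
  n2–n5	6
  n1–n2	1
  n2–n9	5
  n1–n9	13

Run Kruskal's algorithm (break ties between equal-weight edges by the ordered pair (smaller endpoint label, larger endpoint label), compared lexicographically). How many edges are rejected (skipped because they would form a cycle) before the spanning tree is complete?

1

Kruskal's algorithm — process edges by increasing weight (ties by edge label):
n1–n2 (1): add — endpoints in different components.
n2–n9 (5): add — endpoints in different components.
n2–n5 (6): add — endpoints in different components.
n1–n5 (7): skip — n1 and n5 already connected.
n6–n9 (9): add — endpoints in different components.
Edges rejected before the tree was complete: 1.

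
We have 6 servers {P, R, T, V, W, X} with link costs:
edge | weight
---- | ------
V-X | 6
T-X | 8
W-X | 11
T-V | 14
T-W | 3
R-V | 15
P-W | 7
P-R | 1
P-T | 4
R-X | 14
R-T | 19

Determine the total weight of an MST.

22

Kruskal: consider edges lightest-first.
P-R (1): add. Components now {P,R} {T} {X} {V} {W}
T-W (3): add. Components now {P,R} {T,W} {X} {V}
P-T (4): add. Components now {P,R,T,W} {X} {V}
V-X (6): add. Components now {P,R,T,W} {V,X}
P-W (7): skip — P and W already connected.
T-X (8): add. Components now {P,R,T,V,W,X}
MST edges: P-R, T-W, P-T, V-X, T-X; total weight 1+3+4+6+8 = 22.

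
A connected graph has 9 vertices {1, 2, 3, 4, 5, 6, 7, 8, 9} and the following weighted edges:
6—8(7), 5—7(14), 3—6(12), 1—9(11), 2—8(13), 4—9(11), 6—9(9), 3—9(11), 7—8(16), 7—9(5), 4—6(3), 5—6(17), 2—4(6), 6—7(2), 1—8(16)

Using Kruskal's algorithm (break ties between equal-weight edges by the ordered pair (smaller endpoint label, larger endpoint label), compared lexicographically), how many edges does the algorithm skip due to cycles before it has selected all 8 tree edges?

4

Kruskal: consider edges lightest-first.
6—7 (2): add — endpoints in different components.
4—6 (3): add — endpoints in different components.
7—9 (5): add — endpoints in different components.
2—4 (6): add — endpoints in different components.
6—8 (7): add — endpoints in different components.
6—9 (9): skip — 6 and 9 already connected.
1—9 (11): add — endpoints in different components.
3—9 (11): add — endpoints in different components.
4—9 (11): skip — 4 and 9 already connected.
3—6 (12): skip — 3 and 6 already connected.
2—8 (13): skip — 2 and 8 already connected.
5—7 (14): add — endpoints in different components.
Edges rejected before the tree was complete: 4.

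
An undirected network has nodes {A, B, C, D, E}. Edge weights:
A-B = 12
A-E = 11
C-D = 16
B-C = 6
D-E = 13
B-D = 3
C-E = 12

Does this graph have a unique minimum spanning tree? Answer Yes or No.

No

Sort edges by weight, then run Kruskal:
B-D (3): add. Components now {A} {B,D} {C} {E}
B-C (6): add. Components now {A} {B,C,D} {E}
A-E (11): add. Components now {A,E} {B,C,D}
A-B (12): add. Components now {A,B,C,D,E}
Non-tree edge C-E has weight 12, equal to the heaviest edge on its tree cycle — swapping gives another MST of the same weight. Not unique.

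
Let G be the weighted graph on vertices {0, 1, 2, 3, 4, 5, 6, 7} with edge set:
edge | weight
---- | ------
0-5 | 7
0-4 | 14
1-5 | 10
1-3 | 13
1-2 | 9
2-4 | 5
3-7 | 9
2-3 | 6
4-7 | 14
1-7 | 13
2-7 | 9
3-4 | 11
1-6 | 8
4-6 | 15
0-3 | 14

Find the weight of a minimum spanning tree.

Grow the tree from 2 using Prim:
Step 1: cheapest edge leaving the tree is 2-4 (5); add 4.
Step 2: cheapest edge leaving the tree is 2-3 (6); add 3.
Step 3: cheapest edge leaving the tree is 1-2 (9); add 1.
Step 4: cheapest edge leaving the tree is 1-6 (8); add 6.
Step 5: cheapest edge leaving the tree is 2-7 (9); add 7.
Step 6: cheapest edge leaving the tree is 1-5 (10); add 5.
Step 7: cheapest edge leaving the tree is 0-5 (7); add 0.
MST edges: 2-4, 2-3, 1-2, 1-6, 2-7, 1-5, 0-5; total weight 5+6+9+8+9+10+7 = 54.

54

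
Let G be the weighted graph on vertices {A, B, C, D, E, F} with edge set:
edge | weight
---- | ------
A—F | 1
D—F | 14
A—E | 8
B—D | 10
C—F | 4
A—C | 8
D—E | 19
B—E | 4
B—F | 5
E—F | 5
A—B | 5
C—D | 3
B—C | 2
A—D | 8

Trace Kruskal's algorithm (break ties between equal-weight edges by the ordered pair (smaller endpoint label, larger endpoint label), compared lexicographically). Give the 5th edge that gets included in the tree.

Sort edges by weight, then run Kruskal:
A—F (1): add. Components now {A,F} {B} {C} {D} {E}
B—C (2): add. Components now {A,F} {B,C} {D} {E}
C—D (3): add. Components now {A,F} {B,C,D} {E}
B—E (4): add. Components now {A,F} {B,C,D,E}
C—F (4): add. Components now {A,B,C,D,E,F}
The 5th edge added is C—F.

C-F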